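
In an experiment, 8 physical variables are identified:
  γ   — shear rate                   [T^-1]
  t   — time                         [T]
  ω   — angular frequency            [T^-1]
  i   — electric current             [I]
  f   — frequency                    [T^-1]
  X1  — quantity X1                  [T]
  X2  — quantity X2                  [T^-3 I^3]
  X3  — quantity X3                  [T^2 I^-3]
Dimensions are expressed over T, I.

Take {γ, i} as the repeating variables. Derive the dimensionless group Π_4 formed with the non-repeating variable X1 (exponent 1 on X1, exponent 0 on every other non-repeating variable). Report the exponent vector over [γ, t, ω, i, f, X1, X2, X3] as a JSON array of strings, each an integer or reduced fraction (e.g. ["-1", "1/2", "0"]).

["1", "0", "0", "0", "0", "1", "0", "0"]

Dimensional matrix (T×I by γ×t×ω×i×f×X1×X2×X3):
  T: [-1  1 -1  0 -1  1 -3  2]
  I: [ 0  0  0  1  0  0  3 -3]
Echelon form has 2 nonzero rows (pivots: γ,i)
Repeat: γ,i; free: t,ω,f,X1,X2,X3
RREF:
  r0: [   1   -1    1    0    1   -1    3   -2]
  r1: [   0    0    0    1    0    0    3   -3]
Fix exponent of X1 at 1, t at 0, ω at 0, f at 0, X2 at 0, X3 at 0; solve each RREF row for its pivot's exponent:
  r0: exp(γ) + (-1)·1 = 0 ⇒ exp(γ) = 1
  r1: exp(i) + (0)·1 = 0 ⇒ exp(i) = 0
Π_4 = γ · X1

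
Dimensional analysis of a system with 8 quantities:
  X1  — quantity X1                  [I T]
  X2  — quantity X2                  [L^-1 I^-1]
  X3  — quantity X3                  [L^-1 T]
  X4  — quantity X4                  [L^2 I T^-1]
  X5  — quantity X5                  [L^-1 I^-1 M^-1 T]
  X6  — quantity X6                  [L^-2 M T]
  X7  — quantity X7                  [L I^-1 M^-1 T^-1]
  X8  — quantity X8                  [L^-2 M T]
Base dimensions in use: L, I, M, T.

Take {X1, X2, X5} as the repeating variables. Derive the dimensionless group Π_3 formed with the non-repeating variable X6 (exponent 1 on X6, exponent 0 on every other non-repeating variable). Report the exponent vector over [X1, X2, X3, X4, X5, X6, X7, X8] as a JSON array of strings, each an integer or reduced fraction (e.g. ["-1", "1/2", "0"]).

["-2", "-3", "0", "0", "1", "1", "0", "0"]

Dimensional matrix (L×I×M×T by X1×X2×X3×X4×X5×X6×X7×X8):
  L: [ 0 -1 -1  2 -1 -2  1 -2]
  I: [ 1 -1  0  1 -1  0 -1  0]
  M: [ 0  0  0  0 -1  1 -1  1]
  T: [ 1  0  1 -1  1  1 -1  1]
RREF → pivots at {X1,X2,X5} ⇒ r = 3
Repeat: X1,X2,X5; free: X3,X4,X6,X7,X8
RREF:
  r0: [   1    0    1   -1    0    2   -2    2]
  r1: [   0    1    1   -2    0    3   -2    3]
  r2: [   0    0    0    0    1   -1    1   -1]
  r3: [   0    0    0    0    0    0    0    0]
Fix exponent of X6 at 1, X3 at 0, X4 at 0, X7 at 0, X8 at 0; solve each RREF row for its pivot's exponent:
  r0: exp(X1) + (2)·1 = 0 ⇒ exp(X1) = -2
  r1: exp(X2) + (3)·1 = 0 ⇒ exp(X2) = -3
  r2: exp(X5) + (-1)·1 = 0 ⇒ exp(X5) = 1
Π_3 = X1^-2 · X2^-3 · X5 · X6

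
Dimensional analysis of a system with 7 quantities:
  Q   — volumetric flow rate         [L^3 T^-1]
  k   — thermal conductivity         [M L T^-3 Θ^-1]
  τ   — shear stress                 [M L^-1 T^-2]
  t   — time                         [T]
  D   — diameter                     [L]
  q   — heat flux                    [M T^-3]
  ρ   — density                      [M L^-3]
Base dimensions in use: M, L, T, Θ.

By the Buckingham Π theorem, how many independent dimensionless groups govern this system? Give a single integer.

Dimensional matrix (M×L×T×Θ by Q×k×τ×t×D×q×ρ):
  M: [ 0  1  1  0  0  1  1]
  L: [ 3  1 -1  0  1  0 -3]
  T: [-1 -3 -2  1  0 -3  0]
  Θ: [ 0 -1  0  0  0  0  0]
RREF → pivots at {Q,k,τ,t} ⇒ r = 4
n=7, r=4 ⇒ 3 dimensionless groups

3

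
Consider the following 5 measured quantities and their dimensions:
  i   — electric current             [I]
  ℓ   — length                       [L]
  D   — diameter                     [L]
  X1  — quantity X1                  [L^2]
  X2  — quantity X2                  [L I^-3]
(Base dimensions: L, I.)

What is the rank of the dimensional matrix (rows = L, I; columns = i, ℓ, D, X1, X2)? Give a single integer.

2

Dimensional matrix (L×I by i×ℓ×D×X1×X2):
  L: [ 0  1  1  2  1]
  I: [ 1  0  0  0 -3]
Row reduction gives pivot columns i,ℓ; rank = 2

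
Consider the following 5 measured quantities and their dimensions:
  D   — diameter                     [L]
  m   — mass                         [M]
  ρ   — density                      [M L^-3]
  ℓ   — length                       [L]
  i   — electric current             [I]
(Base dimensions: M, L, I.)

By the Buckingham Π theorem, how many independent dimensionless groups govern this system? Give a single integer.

Dimensional matrix (M×L×I by D×m×ρ×ℓ×i):
  M: [ 0  1  1  0  0]
  L: [ 1  0 -3  1  0]
  I: [ 0  0  0  0  1]
Row reduction gives pivot columns D,m,i; rank = 3
n=5, r=3 ⇒ 2 dimensionless groups

2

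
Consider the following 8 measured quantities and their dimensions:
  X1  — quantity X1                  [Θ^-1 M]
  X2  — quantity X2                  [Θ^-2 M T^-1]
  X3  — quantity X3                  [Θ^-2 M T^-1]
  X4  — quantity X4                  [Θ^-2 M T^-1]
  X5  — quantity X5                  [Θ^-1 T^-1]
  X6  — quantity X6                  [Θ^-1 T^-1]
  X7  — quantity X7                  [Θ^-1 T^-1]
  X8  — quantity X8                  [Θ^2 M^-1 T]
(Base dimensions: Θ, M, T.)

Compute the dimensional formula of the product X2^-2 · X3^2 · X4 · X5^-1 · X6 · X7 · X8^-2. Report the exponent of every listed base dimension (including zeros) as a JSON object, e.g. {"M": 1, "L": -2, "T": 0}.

{"Θ": -7, "M": 3, "T": -4}

Exponent matrix [Θ,M,T] × [X1,X2,X3,X4,X5,X6,X7,X8]:
  Θ: [-1 -2 -2 -2 -1 -1 -1  2]
  M: [ 1  1  1  1  0  0  0 -1]
  T: [ 0 -1 -1 -1 -1 -1 -1  1]
  [Θ]: (-2)·-2+(2)·-2+(1)·-2+(-1)·-1+(1)·-1+(1)·-1+(-2)·2 = -7
  [M]: (-2)·1+(2)·1+(1)·1+(-1)·0+(1)·0+(1)·0+(-2)·-1 = 3
  [T]: (-2)·-1+(2)·-1+(1)·-1+(-1)·-1+(1)·-1+(1)·-1+(-2)·1 = -4
⇒ Θ^-7 M^3 T^-4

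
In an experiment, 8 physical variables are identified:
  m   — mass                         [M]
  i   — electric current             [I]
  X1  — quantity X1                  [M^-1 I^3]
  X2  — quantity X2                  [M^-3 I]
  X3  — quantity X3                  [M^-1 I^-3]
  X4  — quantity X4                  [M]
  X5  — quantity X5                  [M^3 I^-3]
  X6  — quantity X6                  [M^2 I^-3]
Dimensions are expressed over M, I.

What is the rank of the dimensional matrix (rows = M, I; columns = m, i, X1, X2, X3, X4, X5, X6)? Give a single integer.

Exponent matrix [M,I] × [m,i,X1,X2,X3,X4,X5,X6]:
  M: [ 1  0 -1 -3 -1  1  3  2]
  I: [ 0  1  3  1 -3  0 -3 -3]
Row reduction gives pivot columns m,i; rank = 2

2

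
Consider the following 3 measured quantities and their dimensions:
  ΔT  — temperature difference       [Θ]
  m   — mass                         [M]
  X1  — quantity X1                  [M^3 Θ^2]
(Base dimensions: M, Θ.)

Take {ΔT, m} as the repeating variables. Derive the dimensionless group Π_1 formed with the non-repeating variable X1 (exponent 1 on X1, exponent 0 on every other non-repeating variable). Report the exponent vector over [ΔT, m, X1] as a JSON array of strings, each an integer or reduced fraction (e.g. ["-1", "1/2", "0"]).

["-2", "-3", "1"]

Exponent matrix [M,Θ] × [ΔT,m,X1]:
  M: [ 0  1  3]
  Θ: [ 1  0  2]
Echelon form has 2 nonzero rows (pivots: ΔT,m)
Pivot set = {ΔT,m}, free = {X1}
RREF:
  r0: [   1    0    2]
  r1: [   0    1    3]
Fix exponent of X1 at 1; solve each RREF row for its pivot's exponent:
  r0: exp(ΔT) + (2)·1 = 0 ⇒ exp(ΔT) = -2
  r1: exp(m) + (3)·1 = 0 ⇒ exp(m) = -3
Π_1 = ΔT^-2 · m^-3 · X1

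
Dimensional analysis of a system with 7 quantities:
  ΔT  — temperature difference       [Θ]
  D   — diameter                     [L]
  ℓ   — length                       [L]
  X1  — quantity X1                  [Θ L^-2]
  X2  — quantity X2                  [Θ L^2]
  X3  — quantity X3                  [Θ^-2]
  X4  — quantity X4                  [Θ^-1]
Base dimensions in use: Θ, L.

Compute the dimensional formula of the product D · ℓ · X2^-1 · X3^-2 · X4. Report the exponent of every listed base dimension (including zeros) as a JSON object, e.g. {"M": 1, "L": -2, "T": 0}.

{"Θ": 2, "L": 0}

Write exponents as rows Θ,L / cols ΔT,D,ℓ,X1,X2,X3,X4:
  Θ: [ 1  0  0  1  1 -2 -1]
  L: [ 0  1  1 -2  2  0  0]
  [Θ]: (1)·0+(1)·0+(-1)·1+(-2)·-2+(1)·-1 = 2
  [L]: (1)·1+(1)·1+(-1)·2+(-2)·0+(1)·0 = 0
⇒ Θ^2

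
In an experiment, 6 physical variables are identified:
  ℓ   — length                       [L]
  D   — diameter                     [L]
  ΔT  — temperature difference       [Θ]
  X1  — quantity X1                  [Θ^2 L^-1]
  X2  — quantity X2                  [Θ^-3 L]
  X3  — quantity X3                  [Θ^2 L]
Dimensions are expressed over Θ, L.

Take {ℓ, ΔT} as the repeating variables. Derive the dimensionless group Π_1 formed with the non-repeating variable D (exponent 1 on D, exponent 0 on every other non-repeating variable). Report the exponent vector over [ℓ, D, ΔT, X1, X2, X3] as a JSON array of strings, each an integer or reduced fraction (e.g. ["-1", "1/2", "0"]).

["-1", "1", "0", "0", "0", "0"]

Dimensional matrix (Θ×L by ℓ×D×ΔT×X1×X2×X3):
  Θ: [ 0  0  1  2 -3  2]
  L: [ 1  1  0 -1  1  1]
Echelon form has 2 nonzero rows (pivots: ℓ,ΔT)
Pivot set = {ℓ,ΔT}, free = {D,X1,X2,X3}
RREF:
  r0: [   1    1    0   -1    1    1]
  r1: [   0    0    1    2   -3    2]
Fix exponent of D at 1, X1 at 0, X2 at 0, X3 at 0; solve each RREF row for its pivot's exponent:
  r0: exp(ℓ) + (1)·1 = 0 ⇒ exp(ℓ) = -1
  r1: exp(ΔT) + (0)·1 = 0 ⇒ exp(ΔT) = 0
Π_1 = ℓ^-1 · D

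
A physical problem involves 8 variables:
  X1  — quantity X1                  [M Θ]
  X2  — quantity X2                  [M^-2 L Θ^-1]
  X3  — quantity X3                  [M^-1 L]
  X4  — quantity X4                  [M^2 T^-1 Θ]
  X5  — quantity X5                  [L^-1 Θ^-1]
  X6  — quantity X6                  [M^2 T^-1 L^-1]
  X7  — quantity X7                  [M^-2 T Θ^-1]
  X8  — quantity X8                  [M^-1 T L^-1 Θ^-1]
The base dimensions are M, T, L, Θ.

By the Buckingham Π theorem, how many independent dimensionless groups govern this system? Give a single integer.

5

Dimensional matrix (M×T×L×Θ by X1×X2×X3×X4×X5×X6×X7×X8):
  M: [ 1 -2 -1  2  0  2 -2 -1]
  T: [ 0  0  0 -1  0 -1  1  1]
  L: [ 0  1  1  0 -1 -1  0 -1]
  Θ: [ 1 -1  0  1 -1  0 -1 -1]
RREF → pivots at {X1,X2,X4} ⇒ r = 3
n=8, r=3 ⇒ 5 dimensionless groups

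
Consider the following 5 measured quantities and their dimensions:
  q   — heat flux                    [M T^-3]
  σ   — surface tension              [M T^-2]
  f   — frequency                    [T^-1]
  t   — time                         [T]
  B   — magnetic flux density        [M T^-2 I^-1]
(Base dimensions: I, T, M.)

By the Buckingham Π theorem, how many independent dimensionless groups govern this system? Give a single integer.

Write exponents as rows I,T,M / cols q,σ,f,t,B:
  I: [ 0  0  0  0 -1]
  T: [-3 -2 -1  1 -2]
  M: [ 1  1  0  0  1]
RREF → pivots at {q,σ,B} ⇒ r = 3
n=5, r=3 ⇒ 2 dimensionless groups

2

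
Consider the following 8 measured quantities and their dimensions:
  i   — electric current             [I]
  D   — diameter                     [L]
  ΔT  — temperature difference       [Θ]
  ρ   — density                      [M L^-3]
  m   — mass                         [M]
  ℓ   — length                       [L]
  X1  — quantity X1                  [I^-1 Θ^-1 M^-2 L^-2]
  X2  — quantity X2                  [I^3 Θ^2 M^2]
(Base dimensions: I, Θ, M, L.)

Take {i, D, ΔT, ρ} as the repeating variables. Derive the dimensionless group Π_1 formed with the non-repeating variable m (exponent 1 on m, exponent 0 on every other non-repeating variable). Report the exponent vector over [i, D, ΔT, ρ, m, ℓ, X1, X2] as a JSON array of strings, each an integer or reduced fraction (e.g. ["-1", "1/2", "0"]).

Write exponents as rows I,Θ,M,L / cols i,D,ΔT,ρ,m,ℓ,X1,X2:
  I: [ 1  0  0  0  0  0 -1  3]
  Θ: [ 0  0  1  0  0  0 -1  2]
  M: [ 0  0  0  1  1  0 -2  2]
  L: [ 0  1  0 -3  0  1 -2  0]
Echelon form has 4 nonzero rows (pivots: i,D,ΔT,ρ)
Pivot set = {i,D,ΔT,ρ}, free = {m,ℓ,X1,X2}
RREF:
  r0: [   1    0    0    0    0    0   -1    3]
  r1: [   0    1    0    0    3    1   -8    6]
  r2: [   0    0    1    0    0    0   -1    2]
  r3: [   0    0    0    1    1    0   -2    2]
Fix exponent of m at 1, ℓ at 0, X1 at 0, X2 at 0; solve each RREF row for its pivot's exponent:
  r0: exp(i) + (0)·1 = 0 ⇒ exp(i) = 0
  r1: exp(D) + (3)·1 = 0 ⇒ exp(D) = -3
  r2: exp(ΔT) + (0)·1 = 0 ⇒ exp(ΔT) = 0
  r3: exp(ρ) + (1)·1 = 0 ⇒ exp(ρ) = -1
Π_1 = D^-3 · ρ^-1 · m

["0", "-3", "0", "-1", "1", "0", "0", "0"]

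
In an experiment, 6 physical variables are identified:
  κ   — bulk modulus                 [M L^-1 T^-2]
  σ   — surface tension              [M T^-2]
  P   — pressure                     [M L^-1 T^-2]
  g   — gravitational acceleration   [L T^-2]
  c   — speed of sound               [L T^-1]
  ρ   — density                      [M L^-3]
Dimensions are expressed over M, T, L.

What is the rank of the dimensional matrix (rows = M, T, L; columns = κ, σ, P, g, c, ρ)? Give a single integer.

Exponent matrix [M,T,L] × [κ,σ,P,g,c,ρ]:
  M: [ 1  1  1  0  0  1]
  T: [-2 -2 -2 -2 -1  0]
  L: [-1  0 -1  1  1 -3]
RREF → pivots at {κ,σ,g} ⇒ r = 3

3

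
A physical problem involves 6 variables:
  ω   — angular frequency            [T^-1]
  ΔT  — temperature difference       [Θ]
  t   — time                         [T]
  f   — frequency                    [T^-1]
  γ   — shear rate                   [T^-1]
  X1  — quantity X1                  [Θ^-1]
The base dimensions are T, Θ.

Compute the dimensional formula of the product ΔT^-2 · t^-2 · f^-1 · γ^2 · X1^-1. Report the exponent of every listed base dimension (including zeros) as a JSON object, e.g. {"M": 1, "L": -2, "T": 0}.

Write exponents as rows T,Θ / cols ω,ΔT,t,f,γ,X1:
  T: [-1  0  1 -1 -1  0]
  Θ: [ 0  1  0  0  0 -1]
  [T]: (-2)·0+(-2)·1+(-1)·-1+(2)·-1+(-1)·0 = -3
  [Θ]: (-2)·1+(-2)·0+(-1)·0+(2)·0+(-1)·-1 = -1
⇒ T^-3 Θ^-1

{"T": -3, "Θ": -1}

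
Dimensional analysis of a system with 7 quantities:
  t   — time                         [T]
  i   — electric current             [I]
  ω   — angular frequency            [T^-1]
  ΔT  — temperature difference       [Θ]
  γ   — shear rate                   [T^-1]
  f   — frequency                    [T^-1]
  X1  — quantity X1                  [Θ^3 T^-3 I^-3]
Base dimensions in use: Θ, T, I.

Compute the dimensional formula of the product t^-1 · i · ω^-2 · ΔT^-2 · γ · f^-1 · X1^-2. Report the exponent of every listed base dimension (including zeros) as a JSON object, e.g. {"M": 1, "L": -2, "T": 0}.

{"Θ": -8, "T": 7, "I": 7}

Dimensional matrix (Θ×T×I by t×i×ω×ΔT×γ×f×X1):
  Θ: [ 0  0  0  1  0  0  3]
  T: [ 1  0 -1  0 -1 -1 -3]
  I: [ 0  1  0  0  0  0 -3]
  [Θ]: (-1)·0+(1)·0+(-2)·0+(-2)·1+(1)·0+(-1)·0+(-2)·3 = -8
  [T]: (-1)·1+(1)·0+(-2)·-1+(-2)·0+(1)·-1+(-1)·-1+(-2)·-3 = 7
  [I]: (-1)·0+(1)·1+(-2)·0+(-2)·0+(1)·0+(-1)·0+(-2)·-3 = 7
⇒ Θ^-8 T^7 I^7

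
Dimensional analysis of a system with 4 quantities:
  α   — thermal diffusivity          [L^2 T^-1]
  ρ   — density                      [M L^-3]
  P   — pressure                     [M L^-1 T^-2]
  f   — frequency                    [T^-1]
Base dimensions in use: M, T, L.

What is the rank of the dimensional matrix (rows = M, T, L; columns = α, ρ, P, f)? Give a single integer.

3

Dimensional matrix (M×T×L by α×ρ×P×f):
  M: [ 0  1  1  0]
  T: [-1  0 -2 -1]
  L: [ 2 -3 -1  0]
Row reduction gives pivot columns α,ρ,P; rank = 3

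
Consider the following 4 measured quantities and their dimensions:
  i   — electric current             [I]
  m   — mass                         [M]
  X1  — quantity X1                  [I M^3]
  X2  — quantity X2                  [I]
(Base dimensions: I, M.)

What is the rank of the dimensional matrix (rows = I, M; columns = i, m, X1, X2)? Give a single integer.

2

Write exponents as rows I,M / cols i,m,X1,X2:
  I: [ 1  0  1  1]
  M: [ 0  1  3  0]
Row reduction gives pivot columns i,m; rank = 2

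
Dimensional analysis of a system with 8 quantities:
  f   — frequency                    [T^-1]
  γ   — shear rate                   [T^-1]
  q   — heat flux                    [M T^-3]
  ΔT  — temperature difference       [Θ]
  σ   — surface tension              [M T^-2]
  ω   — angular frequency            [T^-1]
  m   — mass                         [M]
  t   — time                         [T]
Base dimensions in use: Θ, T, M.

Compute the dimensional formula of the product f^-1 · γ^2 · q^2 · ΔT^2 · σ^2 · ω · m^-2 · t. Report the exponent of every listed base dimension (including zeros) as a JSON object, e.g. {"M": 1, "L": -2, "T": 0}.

{"Θ": 2, "T": -11, "M": 2}

Exponent matrix [Θ,T,M] × [f,γ,q,ΔT,σ,ω,m,t]:
  Θ: [ 0  0  0  1  0  0  0  0]
  T: [-1 -1 -3  0 -2 -1  0  1]
  M: [ 0  0  1  0  1  0  1  0]
  [Θ]: (-1)·0+(2)·0+(2)·0+(2)·1+(2)·0+(1)·0+(-2)·0+(1)·0 = 2
  [T]: (-1)·-1+(2)·-1+(2)·-3+(2)·0+(2)·-2+(1)·-1+(-2)·0+(1)·1 = -11
  [M]: (-1)·0+(2)·0+(2)·1+(2)·0+(2)·1+(1)·0+(-2)·1+(1)·0 = 2
⇒ Θ^2 T^-11 M^2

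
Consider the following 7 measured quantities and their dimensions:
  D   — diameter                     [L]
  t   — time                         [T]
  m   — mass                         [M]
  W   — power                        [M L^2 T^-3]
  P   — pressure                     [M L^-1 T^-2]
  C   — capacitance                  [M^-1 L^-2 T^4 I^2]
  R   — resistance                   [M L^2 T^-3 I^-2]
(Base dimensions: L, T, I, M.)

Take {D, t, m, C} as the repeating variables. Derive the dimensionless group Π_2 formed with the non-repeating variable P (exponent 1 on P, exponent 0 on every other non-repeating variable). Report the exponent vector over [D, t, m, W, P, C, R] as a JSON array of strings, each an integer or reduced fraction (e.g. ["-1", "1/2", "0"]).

Dimensional matrix (L×T×I×M by D×t×m×W×P×C×R):
  L: [ 1  0  0  2 -1 -2  2]
  T: [ 0  1  0 -3 -2  4 -3]
  I: [ 0  0  0  0  0  2 -2]
  M: [ 0  0  1  1  1 -1  1]
Row reduction gives pivot columns D,t,m,C; rank = 4
Pivot set = {D,t,m,C}, free = {W,P,R}
RREF:
  r0: [   1    0    0    2   -1    0    0]
  r1: [   0    1    0   -3   -2    0    1]
  r2: [   0    0    1    1    1    0    0]
  r3: [   0    0    0    0    0    1   -1]
Fix exponent of P at 1, W at 0, R at 0; solve each RREF row for its pivot's exponent:
  r0: exp(D) + (-1)·1 = 0 ⇒ exp(D) = 1
  r1: exp(t) + (-2)·1 = 0 ⇒ exp(t) = 2
  r2: exp(m) + (1)·1 = 0 ⇒ exp(m) = -1
  r3: exp(C) + (0)·1 = 0 ⇒ exp(C) = 0
Π_2 = D · t^2 · m^-1 · P

["1", "2", "-1", "0", "1", "0", "0"]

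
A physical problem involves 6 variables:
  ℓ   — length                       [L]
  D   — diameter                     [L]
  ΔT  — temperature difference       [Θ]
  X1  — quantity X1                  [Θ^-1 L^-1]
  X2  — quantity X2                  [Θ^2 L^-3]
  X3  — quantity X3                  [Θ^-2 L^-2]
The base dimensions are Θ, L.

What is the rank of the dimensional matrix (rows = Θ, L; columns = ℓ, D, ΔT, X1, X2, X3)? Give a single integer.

2

Dimensional matrix (Θ×L by ℓ×D×ΔT×X1×X2×X3):
  Θ: [ 0  0  1 -1  2 -2]
  L: [ 1  1  0 -1 -3 -2]
Row reduction gives pivot columns ℓ,ΔT; rank = 2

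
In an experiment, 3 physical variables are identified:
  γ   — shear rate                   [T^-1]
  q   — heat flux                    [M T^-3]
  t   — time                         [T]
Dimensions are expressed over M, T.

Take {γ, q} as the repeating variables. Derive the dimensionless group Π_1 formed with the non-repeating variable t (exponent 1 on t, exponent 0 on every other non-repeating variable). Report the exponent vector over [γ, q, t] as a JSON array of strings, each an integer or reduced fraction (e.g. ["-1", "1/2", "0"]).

["1", "0", "1"]

Write exponents as rows M,T / cols γ,q,t:
  M: [ 0  1  0]
  T: [-1 -3  1]
Row reduction gives pivot columns γ,q; rank = 2
Repeat: γ,q; free: t
RREF:
  r0: [   1    0   -1]
  r1: [   0    1    0]
Fix exponent of t at 1; solve each RREF row for its pivot's exponent:
  r0: exp(γ) + (-1)·1 = 0 ⇒ exp(γ) = 1
  r1: exp(q) + (0)·1 = 0 ⇒ exp(q) = 0
Π_1 = γ · t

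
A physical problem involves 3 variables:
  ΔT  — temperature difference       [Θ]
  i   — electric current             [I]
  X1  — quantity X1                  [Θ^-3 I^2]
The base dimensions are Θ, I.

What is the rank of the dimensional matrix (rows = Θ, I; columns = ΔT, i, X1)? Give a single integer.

2

Dimensional matrix (Θ×I by ΔT×i×X1):
  Θ: [ 1  0 -3]
  I: [ 0  1  2]
Echelon form has 2 nonzero rows (pivots: ΔT,i)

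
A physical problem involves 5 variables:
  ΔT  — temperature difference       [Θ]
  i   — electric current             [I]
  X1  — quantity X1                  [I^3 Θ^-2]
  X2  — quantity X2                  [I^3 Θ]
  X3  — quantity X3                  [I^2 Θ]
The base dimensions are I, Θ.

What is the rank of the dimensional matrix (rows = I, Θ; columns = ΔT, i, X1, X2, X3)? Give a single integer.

2

Write exponents as rows I,Θ / cols ΔT,i,X1,X2,X3:
  I: [ 0  1  3  3  2]
  Θ: [ 1  0 -2  1  1]
Row reduction gives pivot columns ΔT,i; rank = 2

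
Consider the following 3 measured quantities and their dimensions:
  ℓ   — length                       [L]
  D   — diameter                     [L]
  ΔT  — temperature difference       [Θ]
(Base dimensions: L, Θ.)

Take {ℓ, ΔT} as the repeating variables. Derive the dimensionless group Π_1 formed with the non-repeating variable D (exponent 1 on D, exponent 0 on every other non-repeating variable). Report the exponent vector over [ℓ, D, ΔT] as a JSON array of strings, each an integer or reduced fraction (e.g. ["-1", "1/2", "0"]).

["-1", "1", "0"]

Exponent matrix [L,Θ] × [ℓ,D,ΔT]:
  L: [ 1  1  0]
  Θ: [ 0  0  1]
Row reduction gives pivot columns ℓ,ΔT; rank = 2
Repeat: ℓ,ΔT; free: D
RREF:
  r0: [   1    1    0]
  r1: [   0    0    1]
Fix exponent of D at 1; solve each RREF row for its pivot's exponent:
  r0: exp(ℓ) + (1)·1 = 0 ⇒ exp(ℓ) = -1
  r1: exp(ΔT) + (0)·1 = 0 ⇒ exp(ΔT) = 0
Π_1 = ℓ^-1 · D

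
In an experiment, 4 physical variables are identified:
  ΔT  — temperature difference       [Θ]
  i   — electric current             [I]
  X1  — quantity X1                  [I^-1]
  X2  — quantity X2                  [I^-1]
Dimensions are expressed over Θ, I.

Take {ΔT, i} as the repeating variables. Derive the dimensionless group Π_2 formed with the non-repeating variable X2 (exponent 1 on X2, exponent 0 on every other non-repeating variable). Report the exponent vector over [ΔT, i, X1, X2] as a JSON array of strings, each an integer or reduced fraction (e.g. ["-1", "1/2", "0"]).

["0", "1", "0", "1"]

Exponent matrix [Θ,I] × [ΔT,i,X1,X2]:
  Θ: [ 1  0  0  0]
  I: [ 0  1 -1 -1]
RREF → pivots at {ΔT,i} ⇒ r = 2
Pivot set = {ΔT,i}, free = {X1,X2}
RREF:
  r0: [   1    0    0    0]
  r1: [   0    1   -1   -1]
Fix exponent of X2 at 1, X1 at 0; solve each RREF row for its pivot's exponent:
  r0: exp(ΔT) + (0)·1 = 0 ⇒ exp(ΔT) = 0
  r1: exp(i) + (-1)·1 = 0 ⇒ exp(i) = 1
Π_2 = i · X2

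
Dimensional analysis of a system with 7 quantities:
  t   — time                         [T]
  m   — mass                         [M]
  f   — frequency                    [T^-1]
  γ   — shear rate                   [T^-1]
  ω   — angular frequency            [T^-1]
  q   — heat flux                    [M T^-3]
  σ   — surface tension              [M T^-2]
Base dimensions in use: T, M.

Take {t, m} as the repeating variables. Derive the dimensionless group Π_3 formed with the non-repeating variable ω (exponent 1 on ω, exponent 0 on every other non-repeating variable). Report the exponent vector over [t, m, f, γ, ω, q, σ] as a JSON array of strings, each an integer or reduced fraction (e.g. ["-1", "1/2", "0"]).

Write exponents as rows T,M / cols t,m,f,γ,ω,q,σ:
  T: [ 1  0 -1 -1 -1 -3 -2]
  M: [ 0  1  0  0  0  1  1]
Echelon form has 2 nonzero rows (pivots: t,m)
Repeat: t,m; free: f,γ,ω,q,σ
RREF:
  r0: [   1    0   -1   -1   -1   -3   -2]
  r1: [   0    1    0    0    0    1    1]
Fix exponent of ω at 1, f at 0, γ at 0, q at 0, σ at 0; solve each RREF row for its pivot's exponent:
  r0: exp(t) + (-1)·1 = 0 ⇒ exp(t) = 1
  r1: exp(m) + (0)·1 = 0 ⇒ exp(m) = 0
Π_3 = t · ω

["1", "0", "0", "0", "1", "0", "0"]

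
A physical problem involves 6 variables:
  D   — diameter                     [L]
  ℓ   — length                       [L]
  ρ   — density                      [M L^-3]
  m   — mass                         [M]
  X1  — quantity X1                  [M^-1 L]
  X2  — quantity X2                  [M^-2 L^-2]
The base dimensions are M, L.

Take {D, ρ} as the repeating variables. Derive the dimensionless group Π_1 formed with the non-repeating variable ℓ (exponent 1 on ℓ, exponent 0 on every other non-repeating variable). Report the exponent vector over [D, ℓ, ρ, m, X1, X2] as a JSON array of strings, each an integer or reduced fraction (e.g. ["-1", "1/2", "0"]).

["-1", "1", "0", "0", "0", "0"]

Exponent matrix [M,L] × [D,ℓ,ρ,m,X1,X2]:
  M: [ 0  0  1  1 -1 -2]
  L: [ 1  1 -3  0  1 -2]
Row reduction gives pivot columns D,ρ; rank = 2
Pivot set = {D,ρ}, free = {ℓ,m,X1,X2}
RREF:
  r0: [   1    1    0    3   -2   -8]
  r1: [   0    0    1    1   -1   -2]
Fix exponent of ℓ at 1, m at 0, X1 at 0, X2 at 0; solve each RREF row for its pivot's exponent:
  r0: exp(D) + (1)·1 = 0 ⇒ exp(D) = -1
  r1: exp(ρ) + (0)·1 = 0 ⇒ exp(ρ) = 0
Π_1 = D^-1 · ℓ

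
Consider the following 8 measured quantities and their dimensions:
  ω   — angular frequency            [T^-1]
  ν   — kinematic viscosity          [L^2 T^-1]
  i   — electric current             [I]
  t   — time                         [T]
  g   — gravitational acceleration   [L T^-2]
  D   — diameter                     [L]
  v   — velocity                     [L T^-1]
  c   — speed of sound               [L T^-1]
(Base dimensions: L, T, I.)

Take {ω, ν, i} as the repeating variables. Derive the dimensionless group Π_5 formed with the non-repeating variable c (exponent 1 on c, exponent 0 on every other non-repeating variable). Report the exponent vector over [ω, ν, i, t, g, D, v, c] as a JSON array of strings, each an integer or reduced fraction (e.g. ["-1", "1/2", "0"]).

["-1/2", "-1/2", "0", "0", "0", "0", "0", "1"]

Exponent matrix [L,T,I] × [ω,ν,i,t,g,D,v,c]:
  L: [ 0  2  0  0  1  1  1  1]
  T: [-1 -1  0  1 -2  0 -1 -1]
  I: [ 0  0  1  0  0  0  0  0]
Row reduction gives pivot columns ω,ν,i; rank = 3
Repeat: ω,ν,i; free: t,g,D,v,c
RREF:
  r0: [   1    0    0   -1  3/2 -1/2  1/2  1/2]
  r1: [   0    1    0    0  1/2  1/2  1/2  1/2]
  r2: [   0    0    1    0    0    0    0    0]
Fix exponent of c at 1, t at 0, g at 0, D at 0, v at 0; solve each RREF row for its pivot's exponent:
  r0: exp(ω) + (1/2)·1 = 0 ⇒ exp(ω) = -1/2
  r1: exp(ν) + (1/2)·1 = 0 ⇒ exp(ν) = -1/2
  r2: exp(i) + (0)·1 = 0 ⇒ exp(i) = 0
Π_5 = ω^(-1/2) · ν^(-1/2) · c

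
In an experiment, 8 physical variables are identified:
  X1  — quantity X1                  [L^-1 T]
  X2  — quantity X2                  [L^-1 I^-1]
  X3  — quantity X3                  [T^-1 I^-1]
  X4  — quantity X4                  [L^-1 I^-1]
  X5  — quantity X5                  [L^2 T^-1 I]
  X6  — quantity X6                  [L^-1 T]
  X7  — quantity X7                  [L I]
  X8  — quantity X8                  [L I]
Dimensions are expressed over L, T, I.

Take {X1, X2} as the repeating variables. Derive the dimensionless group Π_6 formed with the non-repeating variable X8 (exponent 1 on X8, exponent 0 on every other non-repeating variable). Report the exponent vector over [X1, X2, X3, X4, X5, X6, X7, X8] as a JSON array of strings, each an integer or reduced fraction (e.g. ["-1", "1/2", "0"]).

Write exponents as rows L,T,I / cols X1,X2,X3,X4,X5,X6,X7,X8:
  L: [-1 -1  0 -1  2 -1  1  1]
  T: [ 1  0 -1  0 -1  1  0  0]
  I: [ 0 -1 -1 -1  1  0  1  1]
Echelon form has 2 nonzero rows (pivots: X1,X2)
Repeat: X1,X2; free: X3,X4,X5,X6,X7,X8
RREF:
  r0: [   1    0   -1    0   -1    1    0    0]
  r1: [   0    1    1    1   -1    0   -1   -1]
  r2: [   0    0    0    0    0    0    0    0]
Fix exponent of X8 at 1, X3 at 0, X4 at 0, X5 at 0, X6 at 0, X7 at 0; solve each RREF row for its pivot's exponent:
  r0: exp(X1) + (0)·1 = 0 ⇒ exp(X1) = 0
  r1: exp(X2) + (-1)·1 = 0 ⇒ exp(X2) = 1
Π_6 = X2 · X8

["0", "1", "0", "0", "0", "0", "0", "1"]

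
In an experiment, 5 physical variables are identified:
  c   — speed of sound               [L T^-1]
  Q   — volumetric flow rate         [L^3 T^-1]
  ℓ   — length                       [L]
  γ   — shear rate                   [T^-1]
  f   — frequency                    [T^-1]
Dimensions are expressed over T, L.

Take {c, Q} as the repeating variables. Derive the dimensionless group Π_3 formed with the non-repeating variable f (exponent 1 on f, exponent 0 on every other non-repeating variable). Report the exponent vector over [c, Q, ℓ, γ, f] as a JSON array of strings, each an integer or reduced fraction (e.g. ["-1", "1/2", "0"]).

Dimensional matrix (T×L by c×Q×ℓ×γ×f):
  T: [-1 -1  0 -1 -1]
  L: [ 1  3  1  0  0]
Row reduction gives pivot columns c,Q; rank = 2
Repeat: c,Q; free: ℓ,γ,f
RREF:
  r0: [   1    0 -1/2  3/2  3/2]
  r1: [   0    1  1/2 -1/2 -1/2]
Fix exponent of f at 1, ℓ at 0, γ at 0; solve each RREF row for its pivot's exponent:
  r0: exp(c) + (3/2)·1 = 0 ⇒ exp(c) = -3/2
  r1: exp(Q) + (-1/2)·1 = 0 ⇒ exp(Q) = 1/2
Π_3 = c^(-3/2) · Q^(1/2) · f

["-3/2", "1/2", "0", "0", "1"]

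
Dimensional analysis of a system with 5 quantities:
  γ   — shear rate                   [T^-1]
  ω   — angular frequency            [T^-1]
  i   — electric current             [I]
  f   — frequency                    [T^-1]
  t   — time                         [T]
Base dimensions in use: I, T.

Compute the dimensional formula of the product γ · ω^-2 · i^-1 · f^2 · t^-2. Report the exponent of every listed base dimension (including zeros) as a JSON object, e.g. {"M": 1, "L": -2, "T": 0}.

{"I": -1, "T": -3}

Dimensional matrix (I×T by γ×ω×i×f×t):
  I: [ 0  0  1  0  0]
  T: [-1 -1  0 -1  1]
  [I]: (1)·0+(-2)·0+(-1)·1+(2)·0+(-2)·0 = -1
  [T]: (1)·-1+(-2)·-1+(-1)·0+(2)·-1+(-2)·1 = -3
⇒ I^-1 T^-3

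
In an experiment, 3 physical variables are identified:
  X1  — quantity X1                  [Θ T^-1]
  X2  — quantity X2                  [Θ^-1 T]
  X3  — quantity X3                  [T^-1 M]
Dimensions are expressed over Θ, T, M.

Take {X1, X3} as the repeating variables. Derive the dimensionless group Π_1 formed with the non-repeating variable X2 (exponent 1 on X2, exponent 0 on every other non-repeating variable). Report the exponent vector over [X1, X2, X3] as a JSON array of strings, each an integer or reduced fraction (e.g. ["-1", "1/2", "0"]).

Dimensional matrix (Θ×T×M by X1×X2×X3):
  Θ: [ 1 -1  0]
  T: [-1  1 -1]
  M: [ 0  0  1]
Echelon form has 2 nonzero rows (pivots: X1,X3)
Pivot set = {X1,X3}, free = {X2}
RREF:
  r0: [   1   -1    0]
  r1: [   0    0    1]
  r2: [   0    0    0]
Fix exponent of X2 at 1; solve each RREF row for its pivot's exponent:
  r0: exp(X1) + (-1)·1 = 0 ⇒ exp(X1) = 1
  r1: exp(X3) + (0)·1 = 0 ⇒ exp(X3) = 0
Π_1 = X1 · X2

["1", "1", "0"]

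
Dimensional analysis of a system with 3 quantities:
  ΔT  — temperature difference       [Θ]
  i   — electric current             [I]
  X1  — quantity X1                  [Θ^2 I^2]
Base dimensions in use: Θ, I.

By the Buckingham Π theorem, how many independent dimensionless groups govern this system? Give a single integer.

1

Write exponents as rows Θ,I / cols ΔT,i,X1:
  Θ: [ 1  0  2]
  I: [ 0  1  2]
RREF → pivots at {ΔT,i} ⇒ r = 2
3 vars − rank 2 = 1 Π group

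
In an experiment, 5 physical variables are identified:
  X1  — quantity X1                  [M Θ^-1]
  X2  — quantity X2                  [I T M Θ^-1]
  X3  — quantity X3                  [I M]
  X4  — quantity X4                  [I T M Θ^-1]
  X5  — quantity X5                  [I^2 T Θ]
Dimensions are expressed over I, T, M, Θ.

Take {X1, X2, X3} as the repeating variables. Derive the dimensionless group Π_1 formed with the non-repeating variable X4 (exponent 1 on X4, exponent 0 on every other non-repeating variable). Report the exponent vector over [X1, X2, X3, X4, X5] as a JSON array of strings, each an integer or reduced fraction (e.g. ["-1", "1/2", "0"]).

["0", "-1", "0", "1", "0"]

Write exponents as rows I,T,M,Θ / cols X1,X2,X3,X4,X5:
  I: [ 0  1  1  1  2]
  T: [ 0  1  0  1  1]
  M: [ 1  1  1  1  0]
  Θ: [-1 -1  0 -1  1]
Row reduction gives pivot columns X1,X2,X3; rank = 3
Pivot set = {X1,X2,X3}, free = {X4,X5}
RREF:
  r0: [   1    0    0    0   -2]
  r1: [   0    1    0    1    1]
  r2: [   0    0    1    0    1]
  r3: [   0    0    0    0    0]
Fix exponent of X4 at 1, X5 at 0; solve each RREF row for its pivot's exponent:
  r0: exp(X1) + (0)·1 = 0 ⇒ exp(X1) = 0
  r1: exp(X2) + (1)·1 = 0 ⇒ exp(X2) = -1
  r2: exp(X3) + (0)·1 = 0 ⇒ exp(X3) = 0
Π_1 = X2^-1 · X4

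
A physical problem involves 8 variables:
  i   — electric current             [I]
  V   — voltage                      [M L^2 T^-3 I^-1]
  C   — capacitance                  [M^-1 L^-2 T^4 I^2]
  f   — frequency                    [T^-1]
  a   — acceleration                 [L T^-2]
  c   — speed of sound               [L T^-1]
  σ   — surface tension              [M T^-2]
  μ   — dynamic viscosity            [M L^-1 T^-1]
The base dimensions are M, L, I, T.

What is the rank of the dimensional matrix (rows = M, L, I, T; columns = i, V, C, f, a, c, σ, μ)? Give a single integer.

4

Dimensional matrix (M×L×I×T by i×V×C×f×a×c×σ×μ):
  M: [ 0  1 -1  0  0  0  1  1]
  L: [ 0  2 -2  0  1  1  0 -1]
  I: [ 1 -1  2  0  0  0  0  0]
  T: [ 0 -3  4 -1 -2 -1 -2 -1]
Row reduction gives pivot columns i,V,C,a; rank = 4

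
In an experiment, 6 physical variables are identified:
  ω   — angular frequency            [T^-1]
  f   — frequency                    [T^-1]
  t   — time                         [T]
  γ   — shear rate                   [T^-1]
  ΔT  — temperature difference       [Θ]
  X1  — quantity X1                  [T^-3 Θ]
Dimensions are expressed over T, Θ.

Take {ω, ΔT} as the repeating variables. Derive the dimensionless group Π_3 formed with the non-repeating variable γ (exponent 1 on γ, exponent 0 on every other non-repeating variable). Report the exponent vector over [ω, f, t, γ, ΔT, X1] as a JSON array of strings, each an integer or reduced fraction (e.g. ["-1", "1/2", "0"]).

["-1", "0", "0", "1", "0", "0"]

Dimensional matrix (T×Θ by ω×f×t×γ×ΔT×X1):
  T: [-1 -1  1 -1  0 -3]
  Θ: [ 0  0  0  0  1  1]
RREF → pivots at {ω,ΔT} ⇒ r = 2
Pivot set = {ω,ΔT}, free = {f,t,γ,X1}
RREF:
  r0: [   1    1   -1    1    0    3]
  r1: [   0    0    0    0    1    1]
Fix exponent of γ at 1, f at 0, t at 0, X1 at 0; solve each RREF row for its pivot's exponent:
  r0: exp(ω) + (1)·1 = 0 ⇒ exp(ω) = -1
  r1: exp(ΔT) + (0)·1 = 0 ⇒ exp(ΔT) = 0
Π_3 = ω^-1 · γ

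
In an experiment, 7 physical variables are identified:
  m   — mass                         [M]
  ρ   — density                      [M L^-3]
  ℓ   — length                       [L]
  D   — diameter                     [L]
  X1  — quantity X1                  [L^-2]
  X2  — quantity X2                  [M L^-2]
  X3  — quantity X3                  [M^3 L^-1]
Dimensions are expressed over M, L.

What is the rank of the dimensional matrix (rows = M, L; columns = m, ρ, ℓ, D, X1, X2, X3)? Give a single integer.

2

Write exponents as rows M,L / cols m,ρ,ℓ,D,X1,X2,X3:
  M: [ 1  1  0  0  0  1  3]
  L: [ 0 -3  1  1 -2 -2 -1]
RREF → pivots at {m,ρ} ⇒ r = 2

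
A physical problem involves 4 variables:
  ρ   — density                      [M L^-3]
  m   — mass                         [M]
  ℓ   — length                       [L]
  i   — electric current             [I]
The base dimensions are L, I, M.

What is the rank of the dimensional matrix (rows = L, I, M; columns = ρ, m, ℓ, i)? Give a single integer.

Dimensional matrix (L×I×M by ρ×m×ℓ×i):
  L: [-3  0  1  0]
  I: [ 0  0  0  1]
  M: [ 1  1  0  0]
Row reduction gives pivot columns ρ,m,i; rank = 3

3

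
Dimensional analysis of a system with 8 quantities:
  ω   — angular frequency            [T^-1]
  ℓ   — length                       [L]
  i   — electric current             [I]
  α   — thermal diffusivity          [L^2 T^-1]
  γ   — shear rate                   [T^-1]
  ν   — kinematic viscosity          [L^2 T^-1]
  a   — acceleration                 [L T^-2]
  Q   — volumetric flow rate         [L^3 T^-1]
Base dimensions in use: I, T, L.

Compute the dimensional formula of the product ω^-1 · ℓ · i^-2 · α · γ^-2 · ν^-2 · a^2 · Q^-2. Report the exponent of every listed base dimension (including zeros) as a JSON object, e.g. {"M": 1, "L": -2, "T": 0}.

{"I": -2, "T": 2, "L": -5}

Exponent matrix [I,T,L] × [ω,ℓ,i,α,γ,ν,a,Q]:
  I: [ 0  0  1  0  0  0  0  0]
  T: [-1  0  0 -1 -1 -1 -2 -1]
  L: [ 0  1  0  2  0  2  1  3]
  [I]: (-1)·0+(1)·0+(-2)·1+(1)·0+(-2)·0+(-2)·0+(2)·0+(-2)·0 = -2
  [T]: (-1)·-1+(1)·0+(-2)·0+(1)·-1+(-2)·-1+(-2)·-1+(2)·-2+(-2)·-1 = 2
  [L]: (-1)·0+(1)·1+(-2)·0+(1)·2+(-2)·0+(-2)·2+(2)·1+(-2)·3 = -5
⇒ I^-2 T^2 L^-5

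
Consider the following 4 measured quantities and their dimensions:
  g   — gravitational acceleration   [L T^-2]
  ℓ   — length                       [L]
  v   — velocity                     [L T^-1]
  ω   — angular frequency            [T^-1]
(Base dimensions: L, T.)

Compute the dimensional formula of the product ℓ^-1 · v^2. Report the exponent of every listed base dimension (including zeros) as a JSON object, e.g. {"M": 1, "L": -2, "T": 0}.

Exponent matrix [L,T] × [g,ℓ,v,ω]:
  L: [ 1  1  1  0]
  T: [-2  0 -1 -1]
  [L]: (-1)·1+(2)·1 = 1
  [T]: (-1)·0+(2)·-1 = -2
⇒ L T^-2

{"L": 1, "T": -2}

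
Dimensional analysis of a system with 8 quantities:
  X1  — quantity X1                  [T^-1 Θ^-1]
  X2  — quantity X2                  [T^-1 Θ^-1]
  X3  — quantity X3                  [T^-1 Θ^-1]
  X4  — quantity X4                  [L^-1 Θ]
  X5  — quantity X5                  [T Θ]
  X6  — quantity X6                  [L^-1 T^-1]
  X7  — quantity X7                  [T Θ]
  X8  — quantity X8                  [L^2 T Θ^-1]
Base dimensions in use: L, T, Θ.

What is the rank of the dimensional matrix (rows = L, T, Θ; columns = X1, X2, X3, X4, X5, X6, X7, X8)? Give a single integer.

Exponent matrix [L,T,Θ] × [X1,X2,X3,X4,X5,X6,X7,X8]:
  L: [ 0  0  0 -1  0 -1  0  2]
  T: [-1 -1 -1  0  1 -1  1  1]
  Θ: [-1 -1 -1  1  1  0  1 -1]
Echelon form has 2 nonzero rows (pivots: X1,X4)

2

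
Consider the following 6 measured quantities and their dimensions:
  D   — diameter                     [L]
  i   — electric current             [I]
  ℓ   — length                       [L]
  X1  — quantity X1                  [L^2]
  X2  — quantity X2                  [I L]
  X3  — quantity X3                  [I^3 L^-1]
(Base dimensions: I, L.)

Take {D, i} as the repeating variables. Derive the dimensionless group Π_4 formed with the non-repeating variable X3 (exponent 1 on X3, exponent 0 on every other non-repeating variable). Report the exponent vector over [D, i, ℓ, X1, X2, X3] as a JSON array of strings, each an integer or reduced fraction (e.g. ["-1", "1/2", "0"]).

["1", "-3", "0", "0", "0", "1"]

Exponent matrix [I,L] × [D,i,ℓ,X1,X2,X3]:
  I: [ 0  1  0  0  1  3]
  L: [ 1  0  1  2  1 -1]
Echelon form has 2 nonzero rows (pivots: D,i)
Pivot set = {D,i}, free = {ℓ,X1,X2,X3}
RREF:
  r0: [   1    0    1    2    1   -1]
  r1: [   0    1    0    0    1    3]
Fix exponent of X3 at 1, ℓ at 0, X1 at 0, X2 at 0; solve each RREF row for its pivot's exponent:
  r0: exp(D) + (-1)·1 = 0 ⇒ exp(D) = 1
  r1: exp(i) + (3)·1 = 0 ⇒ exp(i) = -3
Π_4 = D · i^-3 · X3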